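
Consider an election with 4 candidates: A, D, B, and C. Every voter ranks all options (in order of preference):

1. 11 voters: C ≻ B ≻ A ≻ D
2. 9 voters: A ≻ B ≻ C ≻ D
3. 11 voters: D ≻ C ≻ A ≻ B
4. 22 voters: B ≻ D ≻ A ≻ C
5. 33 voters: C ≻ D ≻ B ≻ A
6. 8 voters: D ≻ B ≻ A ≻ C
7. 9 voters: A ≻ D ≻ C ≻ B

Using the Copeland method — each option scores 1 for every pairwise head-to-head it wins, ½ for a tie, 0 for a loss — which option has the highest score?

C

A: loses to D, B, and C → score 0.
D: beats A and B; loses to C → score 2.
B: beats A; loses to D and C → score 1.
C: beats A, D, and B → score 3.
C has the best pairwise record.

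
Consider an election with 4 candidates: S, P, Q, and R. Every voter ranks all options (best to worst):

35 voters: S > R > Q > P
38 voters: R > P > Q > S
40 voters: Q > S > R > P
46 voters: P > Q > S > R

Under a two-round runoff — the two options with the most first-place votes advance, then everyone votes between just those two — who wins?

Round 1 first-place votes: S 35, P 46, Q 40, R 38.
P and Q advance.
Runoff: P is preferred to Q by 84 voters; Q by 75.
P wins the runoff.

P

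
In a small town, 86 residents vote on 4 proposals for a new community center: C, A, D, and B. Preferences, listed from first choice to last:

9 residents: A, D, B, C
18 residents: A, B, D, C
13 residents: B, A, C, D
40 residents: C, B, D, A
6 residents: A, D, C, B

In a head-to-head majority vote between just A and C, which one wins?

A

Voters preferring A to C: 46; preferring C to A: 40.
A wins the head-to-head.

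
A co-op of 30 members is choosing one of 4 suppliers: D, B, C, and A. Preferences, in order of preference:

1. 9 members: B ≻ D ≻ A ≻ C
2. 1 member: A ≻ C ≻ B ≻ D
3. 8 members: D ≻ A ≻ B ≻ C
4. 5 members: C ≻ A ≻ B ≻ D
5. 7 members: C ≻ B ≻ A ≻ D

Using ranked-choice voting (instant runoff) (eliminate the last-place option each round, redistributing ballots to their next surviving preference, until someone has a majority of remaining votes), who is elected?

Round 1: D 8, B 9, C 12, A 1. Eliminate A.
Round 2: D 8, B 9, C 13. Eliminate D.
Round 3: B 17, C 13. B has a majority.

B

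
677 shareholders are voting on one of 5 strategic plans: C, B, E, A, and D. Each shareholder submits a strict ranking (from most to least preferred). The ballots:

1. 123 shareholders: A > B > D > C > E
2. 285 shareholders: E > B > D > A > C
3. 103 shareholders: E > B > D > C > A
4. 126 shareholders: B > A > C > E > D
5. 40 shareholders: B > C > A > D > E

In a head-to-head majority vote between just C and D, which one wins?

D

Voters preferring C to D: 166; preferring D to C: 511.
D wins the head-to-head.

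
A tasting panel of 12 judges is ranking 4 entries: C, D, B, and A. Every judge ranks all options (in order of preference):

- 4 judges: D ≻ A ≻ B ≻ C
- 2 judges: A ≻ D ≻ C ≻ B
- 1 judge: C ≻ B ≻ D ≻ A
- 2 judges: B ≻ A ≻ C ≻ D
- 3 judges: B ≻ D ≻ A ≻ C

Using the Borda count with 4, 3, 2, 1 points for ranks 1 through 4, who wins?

C: 4·1 + 2·2 + 1·4 + 2·2 + 3·1 = 19
D: 4·4 + 2·3 + 1·2 + 2·1 + 3·3 = 35
B: 4·2 + 2·1 + 1·3 + 2·4 + 3·4 = 33
A: 4·3 + 2·4 + 1·1 + 2·3 + 3·2 = 33
D has the highest Borda score (35).

D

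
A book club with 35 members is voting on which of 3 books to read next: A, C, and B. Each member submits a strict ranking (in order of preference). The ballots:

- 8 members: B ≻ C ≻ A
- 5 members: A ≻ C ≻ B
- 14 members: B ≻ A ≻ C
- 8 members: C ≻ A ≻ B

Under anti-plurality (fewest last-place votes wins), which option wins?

A

Last-place votes: A 8, C 14, B 13.
A is ranked last by the fewest voters, so A wins.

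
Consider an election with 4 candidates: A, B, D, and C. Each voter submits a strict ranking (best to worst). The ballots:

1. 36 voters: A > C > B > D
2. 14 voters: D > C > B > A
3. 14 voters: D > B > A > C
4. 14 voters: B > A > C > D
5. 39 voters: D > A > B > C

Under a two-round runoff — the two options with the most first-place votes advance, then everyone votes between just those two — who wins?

D

Round 1 first-place votes: A 36, B 14, D 67, C 0.
D and A advance.
Runoff: D is preferred to A by 67 voters; A by 50.
D wins the runoff.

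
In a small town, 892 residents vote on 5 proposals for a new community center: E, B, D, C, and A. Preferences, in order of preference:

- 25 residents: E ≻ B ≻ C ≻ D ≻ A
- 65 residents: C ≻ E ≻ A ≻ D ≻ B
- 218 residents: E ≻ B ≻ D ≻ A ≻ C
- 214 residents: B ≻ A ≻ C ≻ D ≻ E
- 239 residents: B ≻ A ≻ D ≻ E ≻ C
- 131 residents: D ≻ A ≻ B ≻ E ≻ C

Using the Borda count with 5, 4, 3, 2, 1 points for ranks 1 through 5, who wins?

E: 25·5 + 65·4 + 218·5 + 214·1 + 239·2 + 131·2 = 2429
B: 25·4 + 65·1 + 218·4 + 214·5 + 239·5 + 131·3 = 3695
D: 25·2 + 65·2 + 218·3 + 214·2 + 239·3 + 131·5 = 2634
C: 25·3 + 65·5 + 218·1 + 214·3 + 239·1 + 131·1 = 1630
A: 25·1 + 65·3 + 218·2 + 214·4 + 239·4 + 131·4 = 2992
B has the highest Borda score (3695).

B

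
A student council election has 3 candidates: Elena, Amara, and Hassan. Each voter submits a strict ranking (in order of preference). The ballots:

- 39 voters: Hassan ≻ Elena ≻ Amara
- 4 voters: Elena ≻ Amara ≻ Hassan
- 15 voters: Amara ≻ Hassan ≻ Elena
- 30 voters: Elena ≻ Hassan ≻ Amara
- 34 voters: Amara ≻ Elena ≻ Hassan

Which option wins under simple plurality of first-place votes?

First-place votes: Elena 34, Amara 49, Hassan 39.
Amara has the most first-place votes.

Amara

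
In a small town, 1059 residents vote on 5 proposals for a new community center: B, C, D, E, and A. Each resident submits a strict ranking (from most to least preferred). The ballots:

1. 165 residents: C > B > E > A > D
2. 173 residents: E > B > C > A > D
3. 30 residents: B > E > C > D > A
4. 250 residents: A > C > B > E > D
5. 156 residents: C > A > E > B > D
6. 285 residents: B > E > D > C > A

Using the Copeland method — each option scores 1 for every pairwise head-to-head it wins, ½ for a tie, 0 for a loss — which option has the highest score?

B: beats D, E, and A; loses to C → score 3.
C: beats B, D, E, and A → score 4.
D: loses to B, C, E, and A → score 0.
E: beats D and A; loses to B and C → score 2.
A: beats D; loses to B, C, and E → score 1.
C has the best pairwise record.

C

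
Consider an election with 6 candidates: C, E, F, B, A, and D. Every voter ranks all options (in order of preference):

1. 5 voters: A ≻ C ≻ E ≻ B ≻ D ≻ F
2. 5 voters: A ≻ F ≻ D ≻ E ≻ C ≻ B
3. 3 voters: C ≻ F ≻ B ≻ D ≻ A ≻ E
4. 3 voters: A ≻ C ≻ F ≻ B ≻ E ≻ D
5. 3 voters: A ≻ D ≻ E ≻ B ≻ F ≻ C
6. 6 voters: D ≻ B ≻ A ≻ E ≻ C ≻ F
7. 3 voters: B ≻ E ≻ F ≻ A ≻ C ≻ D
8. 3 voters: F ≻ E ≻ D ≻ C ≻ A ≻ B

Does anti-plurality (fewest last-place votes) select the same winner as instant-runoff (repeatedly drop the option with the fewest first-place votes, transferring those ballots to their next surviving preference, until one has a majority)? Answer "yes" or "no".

yes

Anti-plurality — last-place votes: C 3, E 3, F 11, B 8, A 0, D 6. Winner: A.
Instant-runoff — R1 C 3, E 0, F 3, B 3, A 16, D 6 (A winner). Winner: A.
The two methods agree.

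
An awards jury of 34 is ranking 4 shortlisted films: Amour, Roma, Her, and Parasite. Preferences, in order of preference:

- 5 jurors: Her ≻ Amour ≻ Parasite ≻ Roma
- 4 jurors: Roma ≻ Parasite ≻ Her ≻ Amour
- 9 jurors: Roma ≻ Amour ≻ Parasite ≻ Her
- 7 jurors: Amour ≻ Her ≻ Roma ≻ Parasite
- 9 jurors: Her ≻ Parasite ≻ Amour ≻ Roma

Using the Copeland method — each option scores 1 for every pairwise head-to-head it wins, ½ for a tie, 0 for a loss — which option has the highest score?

Her

Amour: beats Roma and Parasite; loses to Her → score 2.
Roma: beats Parasite; loses to Amour and Her → score 1.
Her: beats Amour, Roma, and Parasite → score 3.
Parasite: loses to Amour, Roma, and Her → score 0.
Her has the best pairwise record.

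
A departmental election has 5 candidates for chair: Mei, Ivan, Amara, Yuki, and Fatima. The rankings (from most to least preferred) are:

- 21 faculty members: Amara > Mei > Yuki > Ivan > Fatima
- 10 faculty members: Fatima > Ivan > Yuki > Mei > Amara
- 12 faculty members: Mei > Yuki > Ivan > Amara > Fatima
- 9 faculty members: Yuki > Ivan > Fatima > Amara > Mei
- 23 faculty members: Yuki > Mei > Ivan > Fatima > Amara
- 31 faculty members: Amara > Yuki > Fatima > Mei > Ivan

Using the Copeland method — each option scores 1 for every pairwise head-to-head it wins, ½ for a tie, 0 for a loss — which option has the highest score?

Yuki

Mei: beats Ivan and Fatima; loses to Amara and Yuki → score 2.
Ivan: beats Amara and Fatima; loses to Mei and Yuki → score 2.
Amara: beats Mei and Fatima; loses to Ivan and Yuki → score 2.
Yuki: beats Mei, Ivan, Amara, and Fatima → score 4.
Fatima: loses to Mei, Ivan, Amara, and Yuki → score 0.
Yuki has the best pairwise record.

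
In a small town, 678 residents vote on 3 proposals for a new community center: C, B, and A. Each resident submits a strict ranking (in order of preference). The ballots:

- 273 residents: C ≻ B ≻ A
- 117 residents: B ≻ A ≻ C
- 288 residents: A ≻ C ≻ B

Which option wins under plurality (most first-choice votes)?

First-place votes: C 273, B 117, A 288.
A has the most first-place votes.

A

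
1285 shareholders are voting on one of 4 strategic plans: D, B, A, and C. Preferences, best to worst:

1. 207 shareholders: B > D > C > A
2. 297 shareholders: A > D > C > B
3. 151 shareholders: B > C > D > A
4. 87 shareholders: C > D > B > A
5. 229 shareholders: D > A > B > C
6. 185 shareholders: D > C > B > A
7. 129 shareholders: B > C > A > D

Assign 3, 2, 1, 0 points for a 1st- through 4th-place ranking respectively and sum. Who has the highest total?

D

D: 207·2 + 297·2 + 151·1 + 87·2 + 229·3 + 185·3 + 129·0 = 2575
B: 207·3 + 297·0 + 151·3 + 87·1 + 229·1 + 185·1 + 129·3 = 1962
A: 207·0 + 297·3 + 151·0 + 87·0 + 229·2 + 185·0 + 129·1 = 1478
C: 207·1 + 297·1 + 151·2 + 87·3 + 229·0 + 185·2 + 129·2 = 1695
D has the highest Borda score (2575).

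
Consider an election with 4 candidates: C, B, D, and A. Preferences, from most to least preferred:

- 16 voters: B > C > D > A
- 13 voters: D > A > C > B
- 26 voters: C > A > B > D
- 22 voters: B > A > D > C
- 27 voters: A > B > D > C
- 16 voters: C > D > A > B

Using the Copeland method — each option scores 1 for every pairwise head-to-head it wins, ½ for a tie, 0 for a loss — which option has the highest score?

C: loses to B, D, and A → score 0.
B: beats C and D; loses to A → score 2.
D: beats C; loses to B and A → score 1.
A: beats C, B, and D → score 3.
A has the best pairwise record.

A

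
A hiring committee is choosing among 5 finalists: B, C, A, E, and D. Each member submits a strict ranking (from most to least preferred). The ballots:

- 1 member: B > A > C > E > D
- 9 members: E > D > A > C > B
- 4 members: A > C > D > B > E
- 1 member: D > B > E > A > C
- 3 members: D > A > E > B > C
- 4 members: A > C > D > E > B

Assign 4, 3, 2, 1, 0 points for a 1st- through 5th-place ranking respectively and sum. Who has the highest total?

A

B: 1·4 + 9·0 + 4·1 + 1·3 + 3·1 + 4·0 = 14
C: 1·2 + 9·1 + 4·3 + 1·0 + 3·0 + 4·3 = 35
A: 1·3 + 9·2 + 4·4 + 1·1 + 3·3 + 4·4 = 63
E: 1·1 + 9·4 + 4·0 + 1·2 + 3·2 + 4·1 = 49
D: 1·0 + 9·3 + 4·2 + 1·4 + 3·4 + 4·2 = 59
A has the highest Borda score (63).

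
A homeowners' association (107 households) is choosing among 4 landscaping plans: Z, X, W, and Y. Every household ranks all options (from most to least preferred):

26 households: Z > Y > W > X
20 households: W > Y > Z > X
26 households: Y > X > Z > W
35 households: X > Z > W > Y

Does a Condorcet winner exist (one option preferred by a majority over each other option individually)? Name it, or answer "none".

none

Checking pairwise contests:
X beats Z 61–46.
Y beats X 72–35.
Z beats W 87–20.
Z beats Y 61–46.
Every option loses at least one head-to-head, so there is no Condorcet winner.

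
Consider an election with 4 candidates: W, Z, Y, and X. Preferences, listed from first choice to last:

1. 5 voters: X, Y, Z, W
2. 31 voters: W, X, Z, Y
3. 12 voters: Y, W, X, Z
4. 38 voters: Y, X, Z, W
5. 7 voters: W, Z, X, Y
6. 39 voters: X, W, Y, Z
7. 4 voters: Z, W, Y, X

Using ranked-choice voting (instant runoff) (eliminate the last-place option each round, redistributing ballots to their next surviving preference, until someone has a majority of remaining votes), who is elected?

X

Round 1: W 38, Z 4, Y 50, X 44. Eliminate Z.
Round 2: W 42, Y 50, X 44. Eliminate W.
Round 3: Y 54, X 82. X has a majority.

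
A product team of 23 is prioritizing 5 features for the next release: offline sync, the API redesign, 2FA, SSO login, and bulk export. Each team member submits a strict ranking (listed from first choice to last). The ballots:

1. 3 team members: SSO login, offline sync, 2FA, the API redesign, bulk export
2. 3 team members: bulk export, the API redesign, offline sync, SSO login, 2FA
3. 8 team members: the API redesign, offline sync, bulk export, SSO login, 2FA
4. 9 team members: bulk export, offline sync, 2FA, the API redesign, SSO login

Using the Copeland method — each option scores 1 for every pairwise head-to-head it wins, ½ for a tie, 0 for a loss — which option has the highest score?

bulk export

offline sync: beats the API redesign, 2FA, and SSO login; loses to bulk export → score 3.
the API redesign: beats SSO login; loses to offline sync, 2FA, and bulk export → score 1.
2FA: beats the API redesign; loses to offline sync, SSO login, and bulk export → score 1.
SSO login: beats 2FA; loses to offline sync, the API redesign, and bulk export → score 1.
bulk export: beats offline sync, the API redesign, 2FA, and SSO login → score 4.
bulk export has the best pairwise record.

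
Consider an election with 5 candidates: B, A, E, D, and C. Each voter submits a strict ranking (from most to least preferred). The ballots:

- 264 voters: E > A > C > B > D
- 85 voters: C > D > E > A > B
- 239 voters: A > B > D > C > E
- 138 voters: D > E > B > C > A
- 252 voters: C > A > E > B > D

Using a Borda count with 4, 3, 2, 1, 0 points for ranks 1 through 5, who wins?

A

B: 264·1 + 85·0 + 239·3 + 138·2 + 252·1 = 1509
A: 264·3 + 85·1 + 239·4 + 138·0 + 252·3 = 2589
E: 264·4 + 85·2 + 239·0 + 138·3 + 252·2 = 2144
D: 264·0 + 85·3 + 239·2 + 138·4 + 252·0 = 1285
C: 264·2 + 85·4 + 239·1 + 138·1 + 252·4 = 2253
A has the highest Borda score (2589).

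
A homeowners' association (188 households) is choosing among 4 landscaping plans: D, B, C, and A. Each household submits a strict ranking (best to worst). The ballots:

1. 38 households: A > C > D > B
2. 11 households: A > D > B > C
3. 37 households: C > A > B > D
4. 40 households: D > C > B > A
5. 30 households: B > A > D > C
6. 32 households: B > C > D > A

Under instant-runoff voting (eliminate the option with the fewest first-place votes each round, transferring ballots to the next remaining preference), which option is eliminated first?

Round 1: D 40, B 62, C 37, A 49. Eliminate C.

C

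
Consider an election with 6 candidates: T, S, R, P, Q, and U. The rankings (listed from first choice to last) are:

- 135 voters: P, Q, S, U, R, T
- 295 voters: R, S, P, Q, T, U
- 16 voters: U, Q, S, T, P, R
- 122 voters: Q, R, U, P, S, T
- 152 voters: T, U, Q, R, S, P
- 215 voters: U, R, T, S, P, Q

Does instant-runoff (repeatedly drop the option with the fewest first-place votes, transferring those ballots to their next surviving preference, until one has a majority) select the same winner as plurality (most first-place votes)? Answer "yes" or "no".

no

Instant-runoff — R1 T 152, S 0, R 295, P 135, Q 122, U 231 (S out); R2 T 152, R 295, P 135, Q 122, U 231 (Q out); R3 T 152, R 417, P 135, U 231 (P out); R4 T 152, R 417, U 366 (T out); R5 R 417, U 518 (U winner). Winner: U.
Plurality — first-place votes: T 152, S 0, R 295, P 135, Q 122, U 231. Winner: R.
The two methods disagree.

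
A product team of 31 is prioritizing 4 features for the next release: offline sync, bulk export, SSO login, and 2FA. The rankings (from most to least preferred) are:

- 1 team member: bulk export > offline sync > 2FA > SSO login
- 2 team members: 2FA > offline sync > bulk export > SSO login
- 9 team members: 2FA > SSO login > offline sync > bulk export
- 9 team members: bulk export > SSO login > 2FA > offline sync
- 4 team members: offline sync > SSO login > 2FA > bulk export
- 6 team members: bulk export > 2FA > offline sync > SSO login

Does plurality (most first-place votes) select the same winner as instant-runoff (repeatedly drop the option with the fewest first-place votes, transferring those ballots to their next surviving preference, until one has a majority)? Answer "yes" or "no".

Plurality — first-place votes: offline sync 4, bulk export 16, SSO login 0, 2FA 11. Winner: bulk export.
Instant-runoff — R1 offline sync 4, bulk export 16, SSO login 0, 2FA 11 (bulk export winner). Winner: bulk export.
The two methods agree.

yes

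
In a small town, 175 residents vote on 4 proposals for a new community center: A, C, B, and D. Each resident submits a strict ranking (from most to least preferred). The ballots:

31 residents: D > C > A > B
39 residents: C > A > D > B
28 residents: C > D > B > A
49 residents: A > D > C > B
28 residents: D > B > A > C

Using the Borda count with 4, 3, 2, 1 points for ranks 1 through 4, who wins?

A: 31·2 + 39·3 + 28·1 + 49·4 + 28·2 = 459
C: 31·3 + 39·4 + 28·4 + 49·2 + 28·1 = 487
B: 31·1 + 39·1 + 28·2 + 49·1 + 28·3 = 259
D: 31·4 + 39·2 + 28·3 + 49·3 + 28·4 = 545
D has the highest Borda score (545).

D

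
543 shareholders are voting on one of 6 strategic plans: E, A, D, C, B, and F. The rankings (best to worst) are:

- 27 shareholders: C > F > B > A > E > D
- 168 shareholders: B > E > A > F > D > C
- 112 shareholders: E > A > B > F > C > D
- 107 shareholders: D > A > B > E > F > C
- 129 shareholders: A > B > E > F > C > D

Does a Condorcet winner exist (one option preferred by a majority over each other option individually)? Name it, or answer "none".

none

Checking pairwise contests:
B beats E 431–112.
E beats A 280–263.
E beats D 436–107.
E beats C 516–27.
A beats B 348–195.
E beats F 516–27.
Every option loses at least one head-to-head, so there is no Condorcet winner.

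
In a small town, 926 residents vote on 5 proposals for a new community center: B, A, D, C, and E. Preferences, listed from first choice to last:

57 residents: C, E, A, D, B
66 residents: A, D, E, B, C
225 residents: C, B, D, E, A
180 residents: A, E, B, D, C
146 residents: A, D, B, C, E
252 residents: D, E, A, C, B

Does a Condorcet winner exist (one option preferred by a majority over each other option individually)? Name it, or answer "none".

D

D vs B: 521–405 for D.
D vs A: 477–449 for D.
D vs C: 644–282 for D.
D vs E: 689–237 for D.
D beats every other option head-to-head.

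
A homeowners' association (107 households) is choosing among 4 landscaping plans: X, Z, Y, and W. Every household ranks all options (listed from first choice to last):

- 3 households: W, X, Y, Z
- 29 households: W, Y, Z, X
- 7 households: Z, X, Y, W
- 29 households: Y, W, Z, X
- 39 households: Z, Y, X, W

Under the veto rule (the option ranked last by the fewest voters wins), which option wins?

Y

Last-place votes: X 58, Z 3, Y 0, W 46.
Y is ranked last by the fewest voters, so Y wins.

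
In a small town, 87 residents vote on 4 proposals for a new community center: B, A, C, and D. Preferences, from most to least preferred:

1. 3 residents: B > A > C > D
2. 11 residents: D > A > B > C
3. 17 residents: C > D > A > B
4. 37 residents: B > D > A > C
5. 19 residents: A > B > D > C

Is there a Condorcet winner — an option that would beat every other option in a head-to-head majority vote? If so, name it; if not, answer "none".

Checking pairwise contests:
A beats B 47–40.
D beats A 65–22.
B beats C 70–17.
B beats D 59–28.
Every option loses at least one head-to-head, so there is no Condorcet winner.

none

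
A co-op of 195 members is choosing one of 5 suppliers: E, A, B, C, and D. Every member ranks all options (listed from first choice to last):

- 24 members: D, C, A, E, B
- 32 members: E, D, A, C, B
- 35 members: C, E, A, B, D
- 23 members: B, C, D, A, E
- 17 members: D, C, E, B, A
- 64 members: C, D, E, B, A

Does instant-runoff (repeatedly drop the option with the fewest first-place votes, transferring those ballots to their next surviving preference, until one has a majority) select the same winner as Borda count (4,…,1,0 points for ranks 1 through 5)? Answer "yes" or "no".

yes

Instant-runoff — R1 E 32, A 0, B 23, C 99, D 41 (C winner). Winner: C.
Borda — scores: E 419, A 205, B 208, C 620, D 498. Winner: C.
The two methods agree.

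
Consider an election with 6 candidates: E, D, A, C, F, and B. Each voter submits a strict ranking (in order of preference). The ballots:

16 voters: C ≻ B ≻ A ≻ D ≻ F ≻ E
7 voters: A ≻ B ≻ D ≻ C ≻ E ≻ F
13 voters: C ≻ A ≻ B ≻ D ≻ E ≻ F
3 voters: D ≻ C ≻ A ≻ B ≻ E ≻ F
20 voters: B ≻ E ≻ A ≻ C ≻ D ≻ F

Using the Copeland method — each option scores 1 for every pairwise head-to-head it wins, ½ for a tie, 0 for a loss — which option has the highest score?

E: beats F; loses to D, A, C, and B → score 1.
D: beats E and F; loses to A, C, and B → score 2.
A: beats E, D, and F; loses to C and B → score 3.
C: beats E, D, A, F, and B → score 5.
F: loses to E, D, A, C, and B → score 0.
B: beats E, D, A, and F; loses to C → score 4.
C has the best pairwise record.

C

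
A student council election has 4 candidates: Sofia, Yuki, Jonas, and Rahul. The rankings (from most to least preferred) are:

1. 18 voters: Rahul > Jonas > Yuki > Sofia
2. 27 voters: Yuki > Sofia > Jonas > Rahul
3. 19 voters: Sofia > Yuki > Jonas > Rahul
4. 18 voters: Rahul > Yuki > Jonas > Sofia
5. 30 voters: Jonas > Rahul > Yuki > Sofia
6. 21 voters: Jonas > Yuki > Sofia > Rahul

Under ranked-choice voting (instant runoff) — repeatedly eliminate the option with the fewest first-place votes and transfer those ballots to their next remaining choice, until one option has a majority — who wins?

Jonas

Round 1: Sofia 19, Yuki 27, Jonas 51, Rahul 36. Eliminate Sofia.
Round 2: Yuki 46, Jonas 51, Rahul 36. Eliminate Rahul.
Round 3: Yuki 64, Jonas 69. Jonas has a majority.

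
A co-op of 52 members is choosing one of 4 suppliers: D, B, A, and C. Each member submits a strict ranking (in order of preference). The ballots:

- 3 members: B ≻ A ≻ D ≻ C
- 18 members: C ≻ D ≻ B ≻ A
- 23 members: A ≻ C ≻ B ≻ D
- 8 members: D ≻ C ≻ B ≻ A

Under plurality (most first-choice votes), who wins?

A

First-place votes: D 8, B 3, A 23, C 18.
A has the most first-place votes.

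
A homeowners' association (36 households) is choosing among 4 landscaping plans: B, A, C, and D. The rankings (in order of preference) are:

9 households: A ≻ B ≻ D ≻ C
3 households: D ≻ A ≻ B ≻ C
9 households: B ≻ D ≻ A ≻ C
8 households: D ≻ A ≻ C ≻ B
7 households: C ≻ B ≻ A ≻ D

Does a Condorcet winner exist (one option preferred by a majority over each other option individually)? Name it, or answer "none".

Checking pairwise contests:
A beats B 20–16.
D beats A 20–16.
B beats C 21–15.
B beats D 25–11.
Every option loses at least one head-to-head, so there is no Condorcet winner.

none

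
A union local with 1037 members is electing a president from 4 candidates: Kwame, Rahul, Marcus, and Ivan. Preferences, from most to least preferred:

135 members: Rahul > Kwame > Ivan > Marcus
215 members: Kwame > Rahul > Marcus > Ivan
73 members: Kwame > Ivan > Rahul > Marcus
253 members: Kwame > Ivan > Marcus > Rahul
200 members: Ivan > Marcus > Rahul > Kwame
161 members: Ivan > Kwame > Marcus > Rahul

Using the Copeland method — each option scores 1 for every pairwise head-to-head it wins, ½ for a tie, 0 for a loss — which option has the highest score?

Kwame

Kwame: beats Rahul, Marcus, and Ivan → score 3.
Rahul: loses to Kwame, Marcus, and Ivan → score 0.
Marcus: beats Rahul; loses to Kwame and Ivan → score 1.
Ivan: beats Rahul and Marcus; loses to Kwame → score 2.
Kwame has the best pairwise record.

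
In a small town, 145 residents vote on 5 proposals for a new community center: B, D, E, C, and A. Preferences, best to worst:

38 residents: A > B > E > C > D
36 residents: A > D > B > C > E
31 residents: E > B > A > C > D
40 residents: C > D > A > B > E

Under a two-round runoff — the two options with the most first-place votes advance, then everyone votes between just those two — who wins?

A

Round 1 first-place votes: B 0, D 0, E 31, C 40, A 74.
A and C advance.
Runoff: A is preferred to C by 105 voters; C by 40.
A wins the runoff.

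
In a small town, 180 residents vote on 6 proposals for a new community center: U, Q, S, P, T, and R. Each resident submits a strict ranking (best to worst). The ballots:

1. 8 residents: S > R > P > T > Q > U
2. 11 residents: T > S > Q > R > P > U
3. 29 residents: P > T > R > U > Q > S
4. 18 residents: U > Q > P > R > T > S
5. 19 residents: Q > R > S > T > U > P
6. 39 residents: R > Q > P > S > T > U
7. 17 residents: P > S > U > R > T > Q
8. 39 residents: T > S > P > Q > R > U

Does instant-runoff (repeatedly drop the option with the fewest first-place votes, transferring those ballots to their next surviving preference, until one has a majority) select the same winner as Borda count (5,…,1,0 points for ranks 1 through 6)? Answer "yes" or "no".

yes

Instant-runoff — R1 U 18, Q 19, S 8, P 46, T 50, R 39 (S out); R2 U 18, Q 19, P 46, T 50, R 47 (U out); R3 Q 37, P 46, T 50, R 47 (Q out); R4 P 64, T 50, R 66 (T out); R5 P 103, R 77 (P winner). Winner: P.
Borda — scores: U 218, Q 471, S 443, P 553, T 494, R 521. Winner: P.
The two methods agree.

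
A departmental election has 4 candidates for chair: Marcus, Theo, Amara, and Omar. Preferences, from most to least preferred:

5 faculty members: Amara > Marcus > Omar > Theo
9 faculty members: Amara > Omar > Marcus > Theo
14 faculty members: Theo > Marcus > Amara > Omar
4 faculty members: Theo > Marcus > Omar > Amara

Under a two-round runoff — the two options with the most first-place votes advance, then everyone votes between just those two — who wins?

Round 1 first-place votes: Marcus 0, Theo 18, Amara 14, Omar 0.
Theo and Amara advance.
Runoff: Theo is preferred to Amara by 18 voters; Amara by 14.
Theo wins the runoff.

Theo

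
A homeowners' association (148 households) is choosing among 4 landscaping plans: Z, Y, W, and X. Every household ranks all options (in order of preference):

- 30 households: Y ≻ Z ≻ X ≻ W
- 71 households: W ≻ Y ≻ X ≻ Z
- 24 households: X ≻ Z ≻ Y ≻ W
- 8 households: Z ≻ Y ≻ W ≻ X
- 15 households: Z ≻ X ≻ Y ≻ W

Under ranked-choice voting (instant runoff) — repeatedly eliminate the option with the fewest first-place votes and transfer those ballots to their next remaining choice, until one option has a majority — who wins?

Round 1: Z 23, Y 30, W 71, X 24. Eliminate Z.
Round 2: Y 38, W 71, X 39. Eliminate Y.
Round 3: W 79, X 69. W has a majority.

W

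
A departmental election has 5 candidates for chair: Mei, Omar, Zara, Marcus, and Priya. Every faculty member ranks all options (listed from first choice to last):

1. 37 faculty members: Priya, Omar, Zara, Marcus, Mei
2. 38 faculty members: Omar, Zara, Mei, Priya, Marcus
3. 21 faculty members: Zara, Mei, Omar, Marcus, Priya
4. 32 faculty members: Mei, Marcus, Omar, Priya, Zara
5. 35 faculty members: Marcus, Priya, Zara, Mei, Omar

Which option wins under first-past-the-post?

Omar

First-place votes: Mei 32, Omar 38, Zara 21, Marcus 35, Priya 37.
Omar has the most first-place votes.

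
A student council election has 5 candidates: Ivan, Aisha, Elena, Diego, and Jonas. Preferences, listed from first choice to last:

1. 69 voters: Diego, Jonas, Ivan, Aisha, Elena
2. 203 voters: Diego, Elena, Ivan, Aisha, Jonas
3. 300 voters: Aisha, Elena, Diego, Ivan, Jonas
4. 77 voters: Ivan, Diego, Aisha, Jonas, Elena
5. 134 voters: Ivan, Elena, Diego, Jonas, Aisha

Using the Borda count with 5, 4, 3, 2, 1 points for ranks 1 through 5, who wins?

Diego

Ivan: 69·3 + 203·3 + 300·2 + 77·5 + 134·5 = 2471
Aisha: 69·2 + 203·2 + 300·5 + 77·3 + 134·1 = 2409
Elena: 69·1 + 203·4 + 300·4 + 77·1 + 134·4 = 2694
Diego: 69·5 + 203·5 + 300·3 + 77·4 + 134·3 = 2970
Jonas: 69·4 + 203·1 + 300·1 + 77·2 + 134·2 = 1201
Diego has the highest Borda score (2970).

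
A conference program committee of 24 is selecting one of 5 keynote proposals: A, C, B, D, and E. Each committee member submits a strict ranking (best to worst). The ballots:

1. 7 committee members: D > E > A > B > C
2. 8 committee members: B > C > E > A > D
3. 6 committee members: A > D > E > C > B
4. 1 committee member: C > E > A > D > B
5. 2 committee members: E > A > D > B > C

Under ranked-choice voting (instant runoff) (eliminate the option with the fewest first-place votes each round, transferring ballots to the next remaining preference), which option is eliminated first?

Round 1: A 6, C 1, B 8, D 7, E 2. Eliminate C.

C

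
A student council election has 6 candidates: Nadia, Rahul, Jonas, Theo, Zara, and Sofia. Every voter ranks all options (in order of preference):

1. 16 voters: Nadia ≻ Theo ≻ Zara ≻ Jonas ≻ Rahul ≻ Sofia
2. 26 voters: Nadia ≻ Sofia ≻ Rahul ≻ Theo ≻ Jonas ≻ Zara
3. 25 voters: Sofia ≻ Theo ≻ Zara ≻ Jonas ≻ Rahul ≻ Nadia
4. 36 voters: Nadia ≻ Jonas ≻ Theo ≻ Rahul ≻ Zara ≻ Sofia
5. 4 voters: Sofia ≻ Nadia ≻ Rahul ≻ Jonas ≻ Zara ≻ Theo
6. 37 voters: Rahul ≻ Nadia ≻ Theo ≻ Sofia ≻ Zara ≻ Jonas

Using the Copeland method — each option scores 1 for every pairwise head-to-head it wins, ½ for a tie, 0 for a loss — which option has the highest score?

Nadia: beats Rahul, Jonas, Theo, Zara, and Sofia → score 5.
Rahul: beats Zara and Sofia; loses to Nadia, Jonas, and Theo → score 2.
Jonas: beats Rahul; loses to Nadia, Theo, Zara, and Sofia → score 1.
Theo: beats Rahul, Jonas, Zara, and Sofia; loses to Nadia → score 4.
Zara: beats Jonas; loses to Nadia, Rahul, Theo, and Sofia → score 1.
Sofia: beats Jonas and Zara; loses to Nadia, Rahul, and Theo → score 2.
Nadia has the best pairwise record.

Nadia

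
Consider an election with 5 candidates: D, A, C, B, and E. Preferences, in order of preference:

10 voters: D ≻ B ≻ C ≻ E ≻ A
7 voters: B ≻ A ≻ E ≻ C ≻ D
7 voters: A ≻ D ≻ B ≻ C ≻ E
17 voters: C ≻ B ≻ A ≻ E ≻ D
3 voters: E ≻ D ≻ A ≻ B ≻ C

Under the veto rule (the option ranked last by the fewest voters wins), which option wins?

Last-place votes: D 24, A 10, C 3, B 0, E 7.
B is ranked last by the fewest voters, so B wins.

B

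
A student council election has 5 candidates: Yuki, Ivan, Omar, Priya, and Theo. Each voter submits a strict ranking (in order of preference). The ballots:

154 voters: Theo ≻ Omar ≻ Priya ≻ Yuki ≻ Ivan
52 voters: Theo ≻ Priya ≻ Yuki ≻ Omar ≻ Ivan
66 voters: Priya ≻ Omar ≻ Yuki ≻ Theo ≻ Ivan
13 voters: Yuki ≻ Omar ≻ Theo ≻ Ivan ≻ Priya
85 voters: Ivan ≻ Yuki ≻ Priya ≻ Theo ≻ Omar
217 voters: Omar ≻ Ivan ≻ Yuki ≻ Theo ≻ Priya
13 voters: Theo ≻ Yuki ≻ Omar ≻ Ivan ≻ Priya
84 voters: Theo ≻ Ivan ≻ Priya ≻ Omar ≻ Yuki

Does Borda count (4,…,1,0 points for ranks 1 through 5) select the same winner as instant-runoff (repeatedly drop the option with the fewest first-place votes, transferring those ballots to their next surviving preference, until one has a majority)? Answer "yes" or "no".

no

Borda — scores: Yuki 1170, Ivan 1269, Omar 1729, Priya 1066, Theo 1606. Winner: Omar.
Instant-runoff — R1 Yuki 13, Ivan 85, Omar 217, Priya 66, Theo 303 (Yuki out); R2 Ivan 85, Omar 230, Priya 66, Theo 303 (Priya out); R3 Ivan 85, Omar 296, Theo 303 (Ivan out); R4 Omar 296, Theo 388 (Theo winner). Winner: Theo.
The two methods disagree.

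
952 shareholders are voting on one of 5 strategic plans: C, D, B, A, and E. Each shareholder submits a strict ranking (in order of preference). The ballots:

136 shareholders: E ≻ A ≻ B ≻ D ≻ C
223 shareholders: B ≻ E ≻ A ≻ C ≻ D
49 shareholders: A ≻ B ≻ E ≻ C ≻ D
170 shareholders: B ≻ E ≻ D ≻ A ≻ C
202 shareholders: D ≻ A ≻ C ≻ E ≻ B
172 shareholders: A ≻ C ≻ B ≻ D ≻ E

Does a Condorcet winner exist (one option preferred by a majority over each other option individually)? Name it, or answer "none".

Checking pairwise contests:
D beats C 508–444.
B beats D 750–202.
A beats B 559–393.
E beats A 529–423.
B beats E 614–338.
Every option loses at least one head-to-head, so there is no Condorcet winner.

none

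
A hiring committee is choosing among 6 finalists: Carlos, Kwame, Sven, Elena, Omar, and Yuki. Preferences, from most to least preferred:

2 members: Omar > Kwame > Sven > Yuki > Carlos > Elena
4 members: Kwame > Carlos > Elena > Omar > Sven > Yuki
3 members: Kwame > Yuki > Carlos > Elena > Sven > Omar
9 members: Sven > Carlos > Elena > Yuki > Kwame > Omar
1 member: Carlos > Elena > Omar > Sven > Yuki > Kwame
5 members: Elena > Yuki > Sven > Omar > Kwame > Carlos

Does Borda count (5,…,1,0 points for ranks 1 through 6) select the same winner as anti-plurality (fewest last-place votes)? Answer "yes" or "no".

yes

Borda — scores: Carlos 68, Kwame 57, Sven 75, Elena 74, Omar 31, Yuki 55. Winner: Sven.
Anti-plurality — last-place votes: Carlos 5, Kwame 1, Sven 0, Elena 2, Omar 12, Yuki 4. Winner: Sven.
The two methods agree.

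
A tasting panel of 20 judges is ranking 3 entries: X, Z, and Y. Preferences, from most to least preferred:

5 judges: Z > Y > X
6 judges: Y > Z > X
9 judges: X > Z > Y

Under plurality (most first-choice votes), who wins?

X

First-place votes: X 9, Z 5, Y 6.
X has the most first-place votes.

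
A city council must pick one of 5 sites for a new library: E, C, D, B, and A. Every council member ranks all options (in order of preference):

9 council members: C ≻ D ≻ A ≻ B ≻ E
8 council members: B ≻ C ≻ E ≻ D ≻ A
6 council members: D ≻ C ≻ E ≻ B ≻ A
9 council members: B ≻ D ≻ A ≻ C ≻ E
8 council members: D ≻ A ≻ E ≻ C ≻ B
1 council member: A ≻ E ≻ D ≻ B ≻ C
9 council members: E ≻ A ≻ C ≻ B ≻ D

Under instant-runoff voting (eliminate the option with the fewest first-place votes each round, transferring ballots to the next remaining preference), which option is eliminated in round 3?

Round 1: E 9, C 9, D 14, B 17, A 1. Eliminate A.
Round 2: E 10, C 9, D 14, B 17. Eliminate C.
Round 3: E 10, D 23, B 17. Eliminate E.

E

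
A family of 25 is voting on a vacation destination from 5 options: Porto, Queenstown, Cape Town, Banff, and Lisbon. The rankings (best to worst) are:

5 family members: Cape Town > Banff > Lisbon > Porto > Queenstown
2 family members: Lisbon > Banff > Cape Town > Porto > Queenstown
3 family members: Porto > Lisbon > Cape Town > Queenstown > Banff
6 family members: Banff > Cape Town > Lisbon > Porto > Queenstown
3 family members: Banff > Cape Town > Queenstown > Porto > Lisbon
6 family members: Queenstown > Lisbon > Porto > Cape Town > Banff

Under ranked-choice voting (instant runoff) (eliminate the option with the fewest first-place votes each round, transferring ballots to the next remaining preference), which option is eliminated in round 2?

Porto

Round 1: Porto 3, Queenstown 6, Cape Town 5, Banff 9, Lisbon 2. Eliminate Lisbon.
Round 2: Porto 3, Queenstown 6, Cape Town 5, Banff 11. Eliminate Porto.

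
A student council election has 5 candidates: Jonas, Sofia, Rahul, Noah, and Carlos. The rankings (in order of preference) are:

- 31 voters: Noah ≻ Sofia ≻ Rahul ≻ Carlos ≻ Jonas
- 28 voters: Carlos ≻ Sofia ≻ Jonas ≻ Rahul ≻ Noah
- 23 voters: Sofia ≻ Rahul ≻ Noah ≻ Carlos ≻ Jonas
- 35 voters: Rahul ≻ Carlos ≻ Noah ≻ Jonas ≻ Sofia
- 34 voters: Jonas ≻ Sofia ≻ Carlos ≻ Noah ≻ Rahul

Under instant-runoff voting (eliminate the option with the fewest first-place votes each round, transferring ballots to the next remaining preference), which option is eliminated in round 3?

Noah

Round 1: Jonas 34, Sofia 23, Rahul 35, Noah 31, Carlos 28. Eliminate Sofia.
Round 2: Jonas 34, Rahul 58, Noah 31, Carlos 28. Eliminate Carlos.
Round 3: Jonas 62, Rahul 58, Noah 31. Eliminate Noah.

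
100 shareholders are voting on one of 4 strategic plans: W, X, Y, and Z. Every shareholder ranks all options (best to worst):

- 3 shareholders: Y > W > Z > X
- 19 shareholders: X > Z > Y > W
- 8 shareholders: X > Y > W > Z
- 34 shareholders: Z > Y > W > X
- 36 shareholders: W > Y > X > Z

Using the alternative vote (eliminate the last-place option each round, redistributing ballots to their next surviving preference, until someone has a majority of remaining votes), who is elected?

Z

Round 1: W 36, X 27, Y 3, Z 34. Eliminate Y.
Round 2: W 39, X 27, Z 34. Eliminate X.
Round 3: W 47, Z 53. Z has a majority.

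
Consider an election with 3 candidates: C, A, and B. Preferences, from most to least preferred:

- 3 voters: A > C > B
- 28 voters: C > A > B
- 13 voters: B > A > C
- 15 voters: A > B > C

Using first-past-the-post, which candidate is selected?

First-place votes: C 28, A 18, B 13.
C has the most first-place votes.

C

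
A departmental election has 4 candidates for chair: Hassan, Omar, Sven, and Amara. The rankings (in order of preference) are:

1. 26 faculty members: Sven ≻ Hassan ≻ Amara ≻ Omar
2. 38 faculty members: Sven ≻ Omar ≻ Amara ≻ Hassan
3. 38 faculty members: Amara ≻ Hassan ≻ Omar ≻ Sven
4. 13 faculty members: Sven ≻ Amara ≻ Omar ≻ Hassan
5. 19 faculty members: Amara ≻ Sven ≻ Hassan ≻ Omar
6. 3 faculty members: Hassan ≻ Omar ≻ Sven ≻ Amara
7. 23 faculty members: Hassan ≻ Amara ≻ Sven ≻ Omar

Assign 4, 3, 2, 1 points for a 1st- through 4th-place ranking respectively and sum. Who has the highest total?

Amara

Hassan: 26·3 + 38·1 + 38·3 + 13·1 + 19·2 + 3·4 + 23·4 = 385
Omar: 26·1 + 38·3 + 38·2 + 13·2 + 19·1 + 3·3 + 23·1 = 293
Sven: 26·4 + 38·4 + 38·1 + 13·4 + 19·3 + 3·2 + 23·2 = 455
Amara: 26·2 + 38·2 + 38·4 + 13·3 + 19·4 + 3·1 + 23·3 = 467
Amara has the highest Borda score (467).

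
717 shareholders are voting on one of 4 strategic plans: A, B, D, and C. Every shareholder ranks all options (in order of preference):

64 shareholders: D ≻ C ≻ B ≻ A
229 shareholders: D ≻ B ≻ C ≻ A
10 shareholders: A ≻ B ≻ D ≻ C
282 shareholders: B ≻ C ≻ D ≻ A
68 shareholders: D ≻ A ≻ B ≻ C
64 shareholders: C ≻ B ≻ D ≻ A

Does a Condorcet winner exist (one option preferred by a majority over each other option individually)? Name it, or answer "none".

D vs A: 707–10 for D.
D vs B: 361–356 for D.
D vs C: 371–346 for D.
D beats every other option head-to-head.

D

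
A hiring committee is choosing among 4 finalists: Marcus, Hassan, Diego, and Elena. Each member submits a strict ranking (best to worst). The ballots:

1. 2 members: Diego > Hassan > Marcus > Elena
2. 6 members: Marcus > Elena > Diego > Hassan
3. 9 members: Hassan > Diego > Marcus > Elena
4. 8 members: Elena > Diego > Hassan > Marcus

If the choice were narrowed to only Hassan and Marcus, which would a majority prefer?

Hassan

Voters preferring Hassan to Marcus: 19; preferring Marcus to Hassan: 6.
Hassan wins the head-to-head.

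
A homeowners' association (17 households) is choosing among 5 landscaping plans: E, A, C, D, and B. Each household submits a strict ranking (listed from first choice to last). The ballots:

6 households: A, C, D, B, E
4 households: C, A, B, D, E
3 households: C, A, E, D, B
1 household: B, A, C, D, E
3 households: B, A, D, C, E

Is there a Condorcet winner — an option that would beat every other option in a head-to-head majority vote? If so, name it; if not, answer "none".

A

A vs E: 17–0 for A.
A vs C: 10–7 for A.
A vs D: 17–0 for A.
A vs B: 13–4 for A.
A beats every other option head-to-head.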